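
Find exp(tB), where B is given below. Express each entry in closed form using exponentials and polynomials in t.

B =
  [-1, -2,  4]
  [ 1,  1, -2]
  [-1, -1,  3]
e^{tB} =
  [-t^2*exp(t) - 2*t*exp(t) + exp(t), -2*t*exp(t), 2*t^2*exp(t) + 4*t*exp(t)]
  [t*exp(t), exp(t), -2*t*exp(t)]
  [-t^2*exp(t)/2 - t*exp(t), -t*exp(t), t^2*exp(t) + 2*t*exp(t) + exp(t)]

Strategy: write B = P · J · P⁻¹ where J is a Jordan canonical form, so e^{tB} = P · e^{tJ} · P⁻¹, and e^{tJ} can be computed block-by-block.

B has Jordan form
J =
  [1, 1, 0]
  [0, 1, 1]
  [0, 0, 1]
(up to reordering of blocks).

Per-block formulas:
  For a 3×3 Jordan block J_3(1): exp(t · J_3(1)) = e^(1t)·(I + t·N + (t^2/2)·N^2), where N is the 3×3 nilpotent shift.

After assembling e^{tJ} and conjugating by P, we get:

e^{tB} =
  [-t^2*exp(t) - 2*t*exp(t) + exp(t), -2*t*exp(t), 2*t^2*exp(t) + 4*t*exp(t)]
  [t*exp(t), exp(t), -2*t*exp(t)]
  [-t^2*exp(t)/2 - t*exp(t), -t*exp(t), t^2*exp(t) + 2*t*exp(t) + exp(t)]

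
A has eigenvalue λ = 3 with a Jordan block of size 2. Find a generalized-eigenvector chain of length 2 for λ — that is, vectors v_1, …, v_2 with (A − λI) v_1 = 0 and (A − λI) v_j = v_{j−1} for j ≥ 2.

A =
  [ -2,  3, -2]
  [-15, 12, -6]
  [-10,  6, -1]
A Jordan chain for λ = 3 of length 2:
v_1 = (-5, -15, -10)ᵀ
v_2 = (1, 0, 0)ᵀ

Let N = A − (3)·I. We want v_2 with N^2 v_2 = 0 but N^1 v_2 ≠ 0; then v_{j-1} := N · v_j for j = 2, …, 2.

Pick v_2 = (1, 0, 0)ᵀ.
Then v_1 = N · v_2 = (-5, -15, -10)ᵀ.

Sanity check: (A − (3)·I) v_1 = (0, 0, 0)ᵀ = 0. ✓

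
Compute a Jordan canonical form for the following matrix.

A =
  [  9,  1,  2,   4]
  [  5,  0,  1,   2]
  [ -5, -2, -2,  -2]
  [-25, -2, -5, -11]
J_3(-1) ⊕ J_1(-1)

The characteristic polynomial is
  det(x·I − A) = x^4 + 4*x^3 + 6*x^2 + 4*x + 1 = (x + 1)^4

Eigenvalues and multiplicities (the geometric multiplicity of λ is n − rank(A − λI), which equals the number of Jordan blocks for λ):
  λ = -1: algebraic multiplicity = 4, geometric multiplicity = 2

Determining the block sizes for each eigenvalue:
  λ = -1: with am = 4 and gm = 2, the partition is not yet determined (e.g. several partitions of 4 into 2 parts exist). Let N = A − (-1)·I. Computing rank(N^1) = 2, rank(N^2) = 1, rank(N^3) = 0; the number of blocks of size ≥ j is rank(N^{j−1}) − rank(N^j), giving [2, 1, 1]. So we have 1 block(s) of size 3, 1 block(s) of size 1 → block sizes [3, 1]

Assembling the blocks gives a Jordan form
J =
  [-1,  1,  0,  0]
  [ 0, -1,  1,  0]
  [ 0,  0, -1,  0]
  [ 0,  0,  0, -1]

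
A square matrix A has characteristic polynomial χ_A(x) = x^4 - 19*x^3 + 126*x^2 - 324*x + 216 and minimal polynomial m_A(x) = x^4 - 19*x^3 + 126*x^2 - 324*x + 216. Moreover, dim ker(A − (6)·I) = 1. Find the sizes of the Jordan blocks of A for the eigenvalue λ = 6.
Block sizes for λ = 6: [3]

Step 1 — from the characteristic polynomial, algebraic multiplicity of λ = 6 is 3. From dim ker(A − (6)·I) = 1, there are exactly 1 Jordan blocks for λ = 6.
Step 2 — from the minimal polynomial, the factor (x − 6)^3 tells us the largest block for λ = 6 has size 3.
Step 3 — with total size 3, 1 blocks, and largest block 3, the block sizes (in nonincreasing order) are [3].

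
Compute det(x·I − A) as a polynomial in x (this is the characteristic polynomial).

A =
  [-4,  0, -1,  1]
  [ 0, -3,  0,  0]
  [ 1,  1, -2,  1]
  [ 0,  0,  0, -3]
x^4 + 12*x^3 + 54*x^2 + 108*x + 81

Expanding det(x·I − A) (e.g. by cofactor expansion or by noting that A is similar to its Jordan form J, which has the same characteristic polynomial as A) gives
  χ_A(x) = x^4 + 12*x^3 + 54*x^2 + 108*x + 81
which factors as (x + 3)^4. The eigenvalues (with algebraic multiplicities) are λ = -3 with multiplicity 4.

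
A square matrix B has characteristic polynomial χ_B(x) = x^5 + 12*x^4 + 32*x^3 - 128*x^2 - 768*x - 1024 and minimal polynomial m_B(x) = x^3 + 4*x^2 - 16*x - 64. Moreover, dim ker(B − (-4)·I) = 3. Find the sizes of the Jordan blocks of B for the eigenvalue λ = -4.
Block sizes for λ = -4: [2, 1, 1]

Step 1 — from the characteristic polynomial, algebraic multiplicity of λ = -4 is 4. From dim ker(B − (-4)·I) = 3, there are exactly 3 Jordan blocks for λ = -4.
Step 2 — from the minimal polynomial, the factor (x + 4)^2 tells us the largest block for λ = -4 has size 2.
Step 3 — with total size 4, 3 blocks, and largest block 2, the block sizes (in nonincreasing order) are [2, 1, 1].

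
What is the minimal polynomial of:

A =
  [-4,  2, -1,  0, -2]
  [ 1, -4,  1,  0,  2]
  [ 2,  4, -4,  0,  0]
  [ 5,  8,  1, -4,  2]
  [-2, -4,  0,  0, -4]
x^3 + 12*x^2 + 48*x + 64

The characteristic polynomial is χ_A(x) = (x + 4)^5, so the eigenvalues are known. The minimal polynomial is
  m_A(x) = Π_λ (x − λ)^{k_λ}
where k_λ is the size of the *largest* Jordan block for λ (equivalently, the smallest k with (A − λI)^k v = 0 for every generalised eigenvector v of λ).

  λ = -4: largest Jordan block has size 3, contributing (x + 4)^3

So m_A(x) = (x + 4)^3 = x^3 + 12*x^2 + 48*x + 64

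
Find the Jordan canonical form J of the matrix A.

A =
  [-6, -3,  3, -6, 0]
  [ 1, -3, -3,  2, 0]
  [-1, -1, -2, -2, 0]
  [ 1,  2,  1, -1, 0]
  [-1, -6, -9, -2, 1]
J_3(-3) ⊕ J_1(-3) ⊕ J_1(1)

The characteristic polynomial is
  det(x·I − A) = x^5 + 11*x^4 + 42*x^3 + 54*x^2 - 27*x - 81 = (x - 1)*(x + 3)^4

Eigenvalues and multiplicities (the geometric multiplicity of λ is n − rank(A − λI), which equals the number of Jordan blocks for λ):
  λ = -3: algebraic multiplicity = 4, geometric multiplicity = 2
  λ = 1: algebraic multiplicity = 1, geometric multiplicity = 1

Determining the block sizes for each eigenvalue:
  λ = -3: with am = 4 and gm = 2, the partition is not yet determined (e.g. several partitions of 4 into 2 parts exist). Let N = A − (-3)·I. Computing rank(N^1) = 3, rank(N^2) = 2, rank(N^3) = 1; the number of blocks of size ≥ j is rank(N^{j−1}) − rank(N^j), giving [2, 1, 1]. So we have 1 block(s) of size 3, 1 block(s) of size 1 → block sizes [3, 1]
  λ = 1: one block (gm = 1), so the single block has size am = 1 → block sizes [1]

Assembling the blocks gives a Jordan form
J =
  [-3,  1,  0,  0, 0]
  [ 0, -3,  1,  0, 0]
  [ 0,  0, -3,  0, 0]
  [ 0,  0,  0, -3, 0]
  [ 0,  0,  0,  0, 1]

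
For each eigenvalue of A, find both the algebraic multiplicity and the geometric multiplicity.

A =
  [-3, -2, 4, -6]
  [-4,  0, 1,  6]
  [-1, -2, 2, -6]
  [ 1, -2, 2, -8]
λ = -3: alg = 1, geom = 1; λ = -2: alg = 3, geom = 2

Step 1 — factor the characteristic polynomial to read off the algebraic multiplicities:
  χ_A(x) = (x + 2)^3*(x + 3)

Step 2 — compute geometric multiplicities via the rank-nullity identity g(λ) = n − rank(A − λI):
  rank(A − (-3)·I) = 3, so dim ker(A − (-3)·I) = n − 3 = 1
  rank(A − (-2)·I) = 2, so dim ker(A − (-2)·I) = n − 2 = 2

Summary:
  λ = -3: algebraic multiplicity = 1, geometric multiplicity = 1
  λ = -2: algebraic multiplicity = 3, geometric multiplicity = 2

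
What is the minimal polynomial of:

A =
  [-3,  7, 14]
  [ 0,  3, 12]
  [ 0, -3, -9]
x^2 + 6*x + 9

The characteristic polynomial is χ_A(x) = (x + 3)^3, so the eigenvalues are known. The minimal polynomial is
  m_A(x) = Π_λ (x − λ)^{k_λ}
where k_λ is the size of the *largest* Jordan block for λ (equivalently, the smallest k with (A − λI)^k v = 0 for every generalised eigenvector v of λ).

  λ = -3: largest Jordan block has size 2, contributing (x + 3)^2

So m_A(x) = (x + 3)^2 = x^2 + 6*x + 9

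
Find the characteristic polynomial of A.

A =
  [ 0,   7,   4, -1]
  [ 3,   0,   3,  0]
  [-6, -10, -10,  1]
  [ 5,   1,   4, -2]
x^4 + 12*x^3 + 54*x^2 + 108*x + 81

Expanding det(x·I − A) (e.g. by cofactor expansion or by noting that A is similar to its Jordan form J, which has the same characteristic polynomial as A) gives
  χ_A(x) = x^4 + 12*x^3 + 54*x^2 + 108*x + 81
which factors as (x + 3)^4. The eigenvalues (with algebraic multiplicities) are λ = -3 with multiplicity 4.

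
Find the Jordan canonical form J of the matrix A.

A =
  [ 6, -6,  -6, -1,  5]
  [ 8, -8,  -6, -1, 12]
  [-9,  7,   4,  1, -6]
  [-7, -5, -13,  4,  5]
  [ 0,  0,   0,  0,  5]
J_2(-2) ⊕ J_3(5)

The characteristic polynomial is
  det(x·I − A) = x^5 - 11*x^4 + 19*x^3 + 115*x^2 - 200*x - 500 = (x - 5)^3*(x + 2)^2

Eigenvalues and multiplicities (the geometric multiplicity of λ is n − rank(A − λI), which equals the number of Jordan blocks for λ):
  λ = -2: algebraic multiplicity = 2, geometric multiplicity = 1
  λ = 5: algebraic multiplicity = 3, geometric multiplicity = 1

Determining the block sizes for each eigenvalue:
  λ = -2: one block (gm = 1), so the single block has size am = 2 → block sizes [2]
  λ = 5: one block (gm = 1), so the single block has size am = 3 → block sizes [3]

Assembling the blocks gives a Jordan form
J =
  [-2,  1, 0, 0, 0]
  [ 0, -2, 0, 0, 0]
  [ 0,  0, 5, 1, 0]
  [ 0,  0, 0, 5, 1]
  [ 0,  0, 0, 0, 5]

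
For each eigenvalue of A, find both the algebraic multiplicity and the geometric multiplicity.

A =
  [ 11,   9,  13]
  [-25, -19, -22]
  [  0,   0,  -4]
λ = -4: alg = 3, geom = 1

Step 1 — factor the characteristic polynomial to read off the algebraic multiplicities:
  χ_A(x) = (x + 4)^3

Step 2 — compute geometric multiplicities via the rank-nullity identity g(λ) = n − rank(A − λI):
  rank(A − (-4)·I) = 2, so dim ker(A − (-4)·I) = n − 2 = 1

Summary:
  λ = -4: algebraic multiplicity = 3, geometric multiplicity = 1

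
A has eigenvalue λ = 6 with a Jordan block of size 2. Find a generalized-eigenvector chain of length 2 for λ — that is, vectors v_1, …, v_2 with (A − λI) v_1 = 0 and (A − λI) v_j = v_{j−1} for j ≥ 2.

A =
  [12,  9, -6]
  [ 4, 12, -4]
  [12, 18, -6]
A Jordan chain for λ = 6 of length 2:
v_1 = (6, 4, 12)ᵀ
v_2 = (1, 0, 0)ᵀ

Let N = A − (6)·I. We want v_2 with N^2 v_2 = 0 but N^1 v_2 ≠ 0; then v_{j-1} := N · v_j for j = 2, …, 2.

Pick v_2 = (1, 0, 0)ᵀ.
Then v_1 = N · v_2 = (6, 4, 12)ᵀ.

Sanity check: (A − (6)·I) v_1 = (0, 0, 0)ᵀ = 0. ✓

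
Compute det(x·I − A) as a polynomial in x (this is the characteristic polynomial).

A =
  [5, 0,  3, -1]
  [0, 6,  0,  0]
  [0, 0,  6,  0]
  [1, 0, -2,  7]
x^4 - 24*x^3 + 216*x^2 - 864*x + 1296

Expanding det(x·I − A) (e.g. by cofactor expansion or by noting that A is similar to its Jordan form J, which has the same characteristic polynomial as A) gives
  χ_A(x) = x^4 - 24*x^3 + 216*x^2 - 864*x + 1296
which factors as (x - 6)^4. The eigenvalues (with algebraic multiplicities) are λ = 6 with multiplicity 4.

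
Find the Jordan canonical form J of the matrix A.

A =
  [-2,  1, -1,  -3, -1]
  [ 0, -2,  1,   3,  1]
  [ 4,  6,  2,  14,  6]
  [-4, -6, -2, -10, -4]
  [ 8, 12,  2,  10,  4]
J_3(-2) ⊕ J_1(-2) ⊕ J_1(0)

The characteristic polynomial is
  det(x·I − A) = x^5 + 8*x^4 + 24*x^3 + 32*x^2 + 16*x = x*(x + 2)^4

Eigenvalues and multiplicities (the geometric multiplicity of λ is n − rank(A − λI), which equals the number of Jordan blocks for λ):
  λ = -2: algebraic multiplicity = 4, geometric multiplicity = 2
  λ = 0: algebraic multiplicity = 1, geometric multiplicity = 1

Determining the block sizes for each eigenvalue:
  λ = -2: with am = 4 and gm = 2, the partition is not yet determined (e.g. several partitions of 4 into 2 parts exist). Let N = A − (-2)·I. Computing rank(N^1) = 3, rank(N^2) = 2, rank(N^3) = 1; the number of blocks of size ≥ j is rank(N^{j−1}) − rank(N^j), giving [2, 1, 1]. So we have 1 block(s) of size 3, 1 block(s) of size 1 → block sizes [3, 1]
  λ = 0: one block (gm = 1), so the single block has size am = 1 → block sizes [1]

Assembling the blocks gives a Jordan form
J =
  [-2,  1,  0,  0, 0]
  [ 0, -2,  1,  0, 0]
  [ 0,  0, -2,  0, 0]
  [ 0,  0,  0, -2, 0]
  [ 0,  0,  0,  0, 0]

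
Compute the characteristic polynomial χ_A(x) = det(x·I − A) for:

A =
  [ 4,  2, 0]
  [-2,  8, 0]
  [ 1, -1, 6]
x^3 - 18*x^2 + 108*x - 216

Expanding det(x·I − A) (e.g. by cofactor expansion or by noting that A is similar to its Jordan form J, which has the same characteristic polynomial as A) gives
  χ_A(x) = x^3 - 18*x^2 + 108*x - 216
which factors as (x - 6)^3. The eigenvalues (with algebraic multiplicities) are λ = 6 with multiplicity 3.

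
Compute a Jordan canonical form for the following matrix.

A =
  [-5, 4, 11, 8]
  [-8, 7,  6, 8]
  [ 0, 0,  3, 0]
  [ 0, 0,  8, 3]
J_1(-1) ⊕ J_2(3) ⊕ J_1(3)

The characteristic polynomial is
  det(x·I − A) = x^4 - 8*x^3 + 18*x^2 - 27 = (x - 3)^3*(x + 1)

Eigenvalues and multiplicities (the geometric multiplicity of λ is n − rank(A − λI), which equals the number of Jordan blocks for λ):
  λ = -1: algebraic multiplicity = 1, geometric multiplicity = 1
  λ = 3: algebraic multiplicity = 3, geometric multiplicity = 2

Determining the block sizes for each eigenvalue:
  λ = -1: one block (gm = 1), so the single block has size am = 1 → block sizes [1]
  λ = 3: 2 blocks summing to 3 forces exactly one block of size 2 and the rest size 1 → block sizes [2, 1]

Assembling the blocks gives a Jordan form
J =
  [-1, 0, 0, 0]
  [ 0, 3, 1, 0]
  [ 0, 0, 3, 0]
  [ 0, 0, 0, 3]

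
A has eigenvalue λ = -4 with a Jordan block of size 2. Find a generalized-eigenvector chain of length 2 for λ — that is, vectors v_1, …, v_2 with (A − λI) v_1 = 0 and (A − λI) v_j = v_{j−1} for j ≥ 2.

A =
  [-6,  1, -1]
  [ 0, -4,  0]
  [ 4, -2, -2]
A Jordan chain for λ = -4 of length 2:
v_1 = (-2, 0, 4)ᵀ
v_2 = (1, 0, 0)ᵀ

Let N = A − (-4)·I. We want v_2 with N^2 v_2 = 0 but N^1 v_2 ≠ 0; then v_{j-1} := N · v_j for j = 2, …, 2.

Pick v_2 = (1, 0, 0)ᵀ.
Then v_1 = N · v_2 = (-2, 0, 4)ᵀ.

Sanity check: (A − (-4)·I) v_1 = (0, 0, 0)ᵀ = 0. ✓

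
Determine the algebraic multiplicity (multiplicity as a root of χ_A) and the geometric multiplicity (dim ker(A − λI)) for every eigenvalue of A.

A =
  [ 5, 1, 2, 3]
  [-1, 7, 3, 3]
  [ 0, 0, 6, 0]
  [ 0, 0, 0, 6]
λ = 6: alg = 4, geom = 2

Step 1 — factor the characteristic polynomial to read off the algebraic multiplicities:
  χ_A(x) = (x - 6)^4

Step 2 — compute geometric multiplicities via the rank-nullity identity g(λ) = n − rank(A − λI):
  rank(A − (6)·I) = 2, so dim ker(A − (6)·I) = n − 2 = 2

Summary:
  λ = 6: algebraic multiplicity = 4, geometric multiplicity = 2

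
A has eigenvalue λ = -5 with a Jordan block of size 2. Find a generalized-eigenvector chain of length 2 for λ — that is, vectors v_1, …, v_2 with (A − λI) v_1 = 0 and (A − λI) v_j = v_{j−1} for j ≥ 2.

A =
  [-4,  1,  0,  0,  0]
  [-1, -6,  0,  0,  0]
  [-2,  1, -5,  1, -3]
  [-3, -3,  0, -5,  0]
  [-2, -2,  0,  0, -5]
A Jordan chain for λ = -5 of length 2:
v_1 = (1, -1, -2, -3, -2)ᵀ
v_2 = (1, 0, 0, 0, 0)ᵀ

Let N = A − (-5)·I. We want v_2 with N^2 v_2 = 0 but N^1 v_2 ≠ 0; then v_{j-1} := N · v_j for j = 2, …, 2.

Pick v_2 = (1, 0, 0, 0, 0)ᵀ.
Then v_1 = N · v_2 = (1, -1, -2, -3, -2)ᵀ.

Sanity check: (A − (-5)·I) v_1 = (0, 0, 0, 0, 0)ᵀ = 0. ✓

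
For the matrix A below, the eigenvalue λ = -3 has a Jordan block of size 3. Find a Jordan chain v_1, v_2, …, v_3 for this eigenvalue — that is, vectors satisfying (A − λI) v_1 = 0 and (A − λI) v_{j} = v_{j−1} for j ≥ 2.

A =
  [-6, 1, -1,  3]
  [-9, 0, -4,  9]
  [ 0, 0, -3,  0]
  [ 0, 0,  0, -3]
A Jordan chain for λ = -3 of length 3:
v_1 = (-1, -3, 0, 0)ᵀ
v_2 = (-1, -4, 0, 0)ᵀ
v_3 = (0, 0, 1, 0)ᵀ

Let N = A − (-3)·I. We want v_3 with N^3 v_3 = 0 but N^2 v_3 ≠ 0; then v_{j-1} := N · v_j for j = 3, …, 2.

Pick v_3 = (0, 0, 1, 0)ᵀ.
Then v_2 = N · v_3 = (-1, -4, 0, 0)ᵀ.
Then v_1 = N · v_2 = (-1, -3, 0, 0)ᵀ.

Sanity check: (A − (-3)·I) v_1 = (0, 0, 0, 0)ᵀ = 0. ✓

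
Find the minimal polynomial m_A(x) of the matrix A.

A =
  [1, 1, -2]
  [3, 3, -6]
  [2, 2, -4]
x^2

The characteristic polynomial is χ_A(x) = x^3, so the eigenvalues are known. The minimal polynomial is
  m_A(x) = Π_λ (x − λ)^{k_λ}
where k_λ is the size of the *largest* Jordan block for λ (equivalently, the smallest k with (A − λI)^k v = 0 for every generalised eigenvector v of λ).

  λ = 0: largest Jordan block has size 2, contributing (x − 0)^2

So m_A(x) = x^2 = x^2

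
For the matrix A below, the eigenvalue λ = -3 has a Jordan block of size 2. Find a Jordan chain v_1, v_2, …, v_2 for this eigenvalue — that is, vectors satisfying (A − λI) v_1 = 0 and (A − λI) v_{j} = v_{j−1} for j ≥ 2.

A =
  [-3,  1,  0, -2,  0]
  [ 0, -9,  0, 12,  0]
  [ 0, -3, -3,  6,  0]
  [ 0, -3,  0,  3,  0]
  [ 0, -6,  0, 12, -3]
A Jordan chain for λ = -3 of length 2:
v_1 = (1, -6, -3, -3, -6)ᵀ
v_2 = (0, 1, 0, 0, 0)ᵀ

Let N = A − (-3)·I. We want v_2 with N^2 v_2 = 0 but N^1 v_2 ≠ 0; then v_{j-1} := N · v_j for j = 2, …, 2.

Pick v_2 = (0, 1, 0, 0, 0)ᵀ.
Then v_1 = N · v_2 = (1, -6, -3, -3, -6)ᵀ.

Sanity check: (A − (-3)·I) v_1 = (0, 0, 0, 0, 0)ᵀ = 0. ✓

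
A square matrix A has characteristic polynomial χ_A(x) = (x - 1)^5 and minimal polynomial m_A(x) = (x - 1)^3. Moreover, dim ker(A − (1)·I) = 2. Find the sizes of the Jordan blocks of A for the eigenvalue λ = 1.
Block sizes for λ = 1: [3, 2]

Step 1 — from the characteristic polynomial, algebraic multiplicity of λ = 1 is 5. From dim ker(A − (1)·I) = 2, there are exactly 2 Jordan blocks for λ = 1.
Step 2 — from the minimal polynomial, the factor (x − 1)^3 tells us the largest block for λ = 1 has size 3.
Step 3 — with total size 5, 2 blocks, and largest block 3, the block sizes (in nonincreasing order) are [3, 2].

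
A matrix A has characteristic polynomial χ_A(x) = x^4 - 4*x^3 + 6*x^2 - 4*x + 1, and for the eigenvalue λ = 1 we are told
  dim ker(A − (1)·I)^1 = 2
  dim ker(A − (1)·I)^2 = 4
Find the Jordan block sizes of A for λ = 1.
Block sizes for λ = 1: [2, 2]

From the dimensions of kernels of powers, the number of Jordan blocks of size at least j is d_j − d_{j−1} where d_j = dim ker(N^j) (with d_0 = 0). Computing the differences gives [2, 2].
The number of blocks of size exactly k is (#blocks of size ≥ k) − (#blocks of size ≥ k + 1), so the partition is: 2 block(s) of size 2.
In nonincreasing order the block sizes are [2, 2].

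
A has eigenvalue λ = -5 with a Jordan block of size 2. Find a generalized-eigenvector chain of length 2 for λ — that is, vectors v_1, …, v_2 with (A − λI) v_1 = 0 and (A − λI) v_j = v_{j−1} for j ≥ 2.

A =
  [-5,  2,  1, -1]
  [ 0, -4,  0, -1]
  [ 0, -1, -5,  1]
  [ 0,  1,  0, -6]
A Jordan chain for λ = -5 of length 2:
v_1 = (2, 1, -1, 1)ᵀ
v_2 = (0, 1, 0, 0)ᵀ

Let N = A − (-5)·I. We want v_2 with N^2 v_2 = 0 but N^1 v_2 ≠ 0; then v_{j-1} := N · v_j for j = 2, …, 2.

Pick v_2 = (0, 1, 0, 0)ᵀ.
Then v_1 = N · v_2 = (2, 1, -1, 1)ᵀ.

Sanity check: (A − (-5)·I) v_1 = (0, 0, 0, 0)ᵀ = 0. ✓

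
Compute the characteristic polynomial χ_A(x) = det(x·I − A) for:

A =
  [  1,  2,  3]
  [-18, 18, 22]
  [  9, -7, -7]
x^3 - 12*x^2 + 48*x - 64

Expanding det(x·I − A) (e.g. by cofactor expansion or by noting that A is similar to its Jordan form J, which has the same characteristic polynomial as A) gives
  χ_A(x) = x^3 - 12*x^2 + 48*x - 64
which factors as (x - 4)^3. The eigenvalues (with algebraic multiplicities) are λ = 4 with multiplicity 3.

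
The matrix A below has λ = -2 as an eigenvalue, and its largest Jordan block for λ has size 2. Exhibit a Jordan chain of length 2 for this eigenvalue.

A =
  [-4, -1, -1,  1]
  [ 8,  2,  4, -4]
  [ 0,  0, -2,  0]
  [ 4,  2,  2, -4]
A Jordan chain for λ = -2 of length 2:
v_1 = (-2, 8, 0, 4)ᵀ
v_2 = (1, 0, 0, 0)ᵀ

Let N = A − (-2)·I. We want v_2 with N^2 v_2 = 0 but N^1 v_2 ≠ 0; then v_{j-1} := N · v_j for j = 2, …, 2.

Pick v_2 = (1, 0, 0, 0)ᵀ.
Then v_1 = N · v_2 = (-2, 8, 0, 4)ᵀ.

Sanity check: (A − (-2)·I) v_1 = (0, 0, 0, 0)ᵀ = 0. ✓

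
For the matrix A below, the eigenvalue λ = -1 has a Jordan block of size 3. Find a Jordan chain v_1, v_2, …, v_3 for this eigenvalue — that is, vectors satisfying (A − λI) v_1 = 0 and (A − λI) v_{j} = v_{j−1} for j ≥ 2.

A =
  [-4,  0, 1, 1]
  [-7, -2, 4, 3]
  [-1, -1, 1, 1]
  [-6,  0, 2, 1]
A Jordan chain for λ = -1 of length 3:
v_1 = (2, 6, 2, 4)ᵀ
v_2 = (-3, -7, -1, -6)ᵀ
v_3 = (1, 0, 0, 0)ᵀ

Let N = A − (-1)·I. We want v_3 with N^3 v_3 = 0 but N^2 v_3 ≠ 0; then v_{j-1} := N · v_j for j = 3, …, 2.

Pick v_3 = (1, 0, 0, 0)ᵀ.
Then v_2 = N · v_3 = (-3, -7, -1, -6)ᵀ.
Then v_1 = N · v_2 = (2, 6, 2, 4)ᵀ.

Sanity check: (A − (-1)·I) v_1 = (0, 0, 0, 0)ᵀ = 0. ✓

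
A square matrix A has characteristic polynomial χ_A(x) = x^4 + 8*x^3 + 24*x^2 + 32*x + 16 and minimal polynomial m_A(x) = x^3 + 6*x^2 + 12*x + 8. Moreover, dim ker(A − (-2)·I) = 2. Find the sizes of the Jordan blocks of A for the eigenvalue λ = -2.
Block sizes for λ = -2: [3, 1]

Step 1 — from the characteristic polynomial, algebraic multiplicity of λ = -2 is 4. From dim ker(A − (-2)·I) = 2, there are exactly 2 Jordan blocks for λ = -2.
Step 2 — from the minimal polynomial, the factor (x + 2)^3 tells us the largest block for λ = -2 has size 3.
Step 3 — with total size 4, 2 blocks, and largest block 3, the block sizes (in nonincreasing order) are [3, 1].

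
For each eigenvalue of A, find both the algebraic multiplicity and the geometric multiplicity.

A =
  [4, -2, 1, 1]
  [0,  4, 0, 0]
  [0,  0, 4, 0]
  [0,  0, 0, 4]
λ = 4: alg = 4, geom = 3

Step 1 — factor the characteristic polynomial to read off the algebraic multiplicities:
  χ_A(x) = (x - 4)^4

Step 2 — compute geometric multiplicities via the rank-nullity identity g(λ) = n − rank(A − λI):
  rank(A − (4)·I) = 1, so dim ker(A − (4)·I) = n − 1 = 3

Summary:
  λ = 4: algebraic multiplicity = 4, geometric multiplicity = 3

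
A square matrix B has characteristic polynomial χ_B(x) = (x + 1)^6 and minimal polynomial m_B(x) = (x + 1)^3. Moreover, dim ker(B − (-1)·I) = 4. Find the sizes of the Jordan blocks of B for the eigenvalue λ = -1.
Block sizes for λ = -1: [3, 1, 1, 1]

Step 1 — from the characteristic polynomial, algebraic multiplicity of λ = -1 is 6. From dim ker(B − (-1)·I) = 4, there are exactly 4 Jordan blocks for λ = -1.
Step 2 — from the minimal polynomial, the factor (x + 1)^3 tells us the largest block for λ = -1 has size 3.
Step 3 — with total size 6, 4 blocks, and largest block 3, the block sizes (in nonincreasing order) are [3, 1, 1, 1].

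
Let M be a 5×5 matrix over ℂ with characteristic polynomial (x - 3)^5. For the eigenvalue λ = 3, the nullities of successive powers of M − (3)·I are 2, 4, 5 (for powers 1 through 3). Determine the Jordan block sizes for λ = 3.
Block sizes for λ = 3: [3, 2]

From the dimensions of kernels of powers, the number of Jordan blocks of size at least j is d_j − d_{j−1} where d_j = dim ker(N^j) (with d_0 = 0). Computing the differences gives [2, 2, 1].
The number of blocks of size exactly k is (#blocks of size ≥ k) − (#blocks of size ≥ k + 1), so the partition is: 1 block(s) of size 2, 1 block(s) of size 3.
In nonincreasing order the block sizes are [3, 2].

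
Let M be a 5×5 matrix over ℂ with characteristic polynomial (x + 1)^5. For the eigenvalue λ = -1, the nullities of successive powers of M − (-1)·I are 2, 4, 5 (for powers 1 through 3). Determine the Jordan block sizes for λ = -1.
Block sizes for λ = -1: [3, 2]

From the dimensions of kernels of powers, the number of Jordan blocks of size at least j is d_j − d_{j−1} where d_j = dim ker(N^j) (with d_0 = 0). Computing the differences gives [2, 2, 1].
The number of blocks of size exactly k is (#blocks of size ≥ k) − (#blocks of size ≥ k + 1), so the partition is: 1 block(s) of size 2, 1 block(s) of size 3.
In nonincreasing order the block sizes are [3, 2].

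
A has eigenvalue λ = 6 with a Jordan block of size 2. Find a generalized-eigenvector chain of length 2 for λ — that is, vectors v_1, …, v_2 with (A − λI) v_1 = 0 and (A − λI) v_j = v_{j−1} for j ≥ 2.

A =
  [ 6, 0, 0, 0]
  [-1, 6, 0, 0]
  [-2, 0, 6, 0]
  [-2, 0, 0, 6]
A Jordan chain for λ = 6 of length 2:
v_1 = (0, -1, -2, -2)ᵀ
v_2 = (1, 0, 0, 0)ᵀ

Let N = A − (6)·I. We want v_2 with N^2 v_2 = 0 but N^1 v_2 ≠ 0; then v_{j-1} := N · v_j for j = 2, …, 2.

Pick v_2 = (1, 0, 0, 0)ᵀ.
Then v_1 = N · v_2 = (0, -1, -2, -2)ᵀ.

Sanity check: (A − (6)·I) v_1 = (0, 0, 0, 0)ᵀ = 0. ✓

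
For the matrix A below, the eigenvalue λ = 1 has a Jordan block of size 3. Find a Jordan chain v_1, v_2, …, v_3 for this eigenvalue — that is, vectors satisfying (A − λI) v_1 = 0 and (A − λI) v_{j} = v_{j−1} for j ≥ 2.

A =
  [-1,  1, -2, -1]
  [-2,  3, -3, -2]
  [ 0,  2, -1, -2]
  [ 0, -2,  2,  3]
A Jordan chain for λ = 1 of length 3:
v_1 = (2, 0, -4, 4)ᵀ
v_2 = (-2, -2, 0, 0)ᵀ
v_3 = (1, 0, 0, 0)ᵀ

Let N = A − (1)·I. We want v_3 with N^3 v_3 = 0 but N^2 v_3 ≠ 0; then v_{j-1} := N · v_j for j = 3, …, 2.

Pick v_3 = (1, 0, 0, 0)ᵀ.
Then v_2 = N · v_3 = (-2, -2, 0, 0)ᵀ.
Then v_1 = N · v_2 = (2, 0, -4, 4)ᵀ.

Sanity check: (A − (1)·I) v_1 = (0, 0, 0, 0)ᵀ = 0. ✓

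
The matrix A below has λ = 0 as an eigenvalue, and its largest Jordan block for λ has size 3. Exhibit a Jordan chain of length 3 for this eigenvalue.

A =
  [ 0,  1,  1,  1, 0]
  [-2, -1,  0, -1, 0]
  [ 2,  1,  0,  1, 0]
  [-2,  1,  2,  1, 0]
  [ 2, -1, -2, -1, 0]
A Jordan chain for λ = 0 of length 3:
v_1 = (-2, 4, -4, 0, 0)ᵀ
v_2 = (0, -2, 2, -2, 2)ᵀ
v_3 = (1, 0, 0, 0, 0)ᵀ

Let N = A − (0)·I. We want v_3 with N^3 v_3 = 0 but N^2 v_3 ≠ 0; then v_{j-1} := N · v_j for j = 3, …, 2.

Pick v_3 = (1, 0, 0, 0, 0)ᵀ.
Then v_2 = N · v_3 = (0, -2, 2, -2, 2)ᵀ.
Then v_1 = N · v_2 = (-2, 4, -4, 0, 0)ᵀ.

Sanity check: (A − (0)·I) v_1 = (0, 0, 0, 0, 0)ᵀ = 0. ✓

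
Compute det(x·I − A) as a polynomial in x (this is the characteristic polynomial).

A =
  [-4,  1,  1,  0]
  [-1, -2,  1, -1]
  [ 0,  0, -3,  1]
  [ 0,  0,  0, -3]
x^4 + 12*x^3 + 54*x^2 + 108*x + 81

Expanding det(x·I − A) (e.g. by cofactor expansion or by noting that A is similar to its Jordan form J, which has the same characteristic polynomial as A) gives
  χ_A(x) = x^4 + 12*x^3 + 54*x^2 + 108*x + 81
which factors as (x + 3)^4. The eigenvalues (with algebraic multiplicities) are λ = -3 with multiplicity 4.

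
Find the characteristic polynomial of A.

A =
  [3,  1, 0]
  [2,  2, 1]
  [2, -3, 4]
x^3 - 9*x^2 + 27*x - 27

Expanding det(x·I − A) (e.g. by cofactor expansion or by noting that A is similar to its Jordan form J, which has the same characteristic polynomial as A) gives
  χ_A(x) = x^3 - 9*x^2 + 27*x - 27
which factors as (x - 3)^3. The eigenvalues (with algebraic multiplicities) are λ = 3 with multiplicity 3.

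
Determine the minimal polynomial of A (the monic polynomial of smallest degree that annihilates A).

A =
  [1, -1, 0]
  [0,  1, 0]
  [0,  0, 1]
x^2 - 2*x + 1

The characteristic polynomial is χ_A(x) = (x - 1)^3, so the eigenvalues are known. The minimal polynomial is
  m_A(x) = Π_λ (x − λ)^{k_λ}
where k_λ is the size of the *largest* Jordan block for λ (equivalently, the smallest k with (A − λI)^k v = 0 for every generalised eigenvector v of λ).

  λ = 1: largest Jordan block has size 2, contributing (x − 1)^2

So m_A(x) = (x - 1)^2 = x^2 - 2*x + 1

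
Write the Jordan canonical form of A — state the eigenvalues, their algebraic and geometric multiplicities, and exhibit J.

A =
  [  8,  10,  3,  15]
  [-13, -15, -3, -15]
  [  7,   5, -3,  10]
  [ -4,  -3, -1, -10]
J_2(-5) ⊕ J_2(-5)

The characteristic polynomial is
  det(x·I − A) = x^4 + 20*x^3 + 150*x^2 + 500*x + 625 = (x + 5)^4

Eigenvalues and multiplicities (the geometric multiplicity of λ is n − rank(A − λI), which equals the number of Jordan blocks for λ):
  λ = -5: algebraic multiplicity = 4, geometric multiplicity = 2

Determining the block sizes for each eigenvalue:
  λ = -5: with am = 4 and gm = 2, the partition is not yet determined (e.g. several partitions of 4 into 2 parts exist). Let N = A − (-5)·I. Computing rank(N^1) = 2, rank(N^2) = 0; the number of blocks of size ≥ j is rank(N^{j−1}) − rank(N^j), giving [2, 2]. So we have 2 block(s) of size 2 → block sizes [2, 2]

Assembling the blocks gives a Jordan form
J =
  [-5,  1,  0,  0]
  [ 0, -5,  0,  0]
  [ 0,  0, -5,  1]
  [ 0,  0,  0, -5]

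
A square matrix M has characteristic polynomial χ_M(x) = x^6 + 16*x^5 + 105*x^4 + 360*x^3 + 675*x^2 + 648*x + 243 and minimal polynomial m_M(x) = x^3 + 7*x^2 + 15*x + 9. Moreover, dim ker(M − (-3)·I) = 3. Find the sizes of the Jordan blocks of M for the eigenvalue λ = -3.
Block sizes for λ = -3: [2, 2, 1]

Step 1 — from the characteristic polynomial, algebraic multiplicity of λ = -3 is 5. From dim ker(M − (-3)·I) = 3, there are exactly 3 Jordan blocks for λ = -3.
Step 2 — from the minimal polynomial, the factor (x + 3)^2 tells us the largest block for λ = -3 has size 2.
Step 3 — with total size 5, 3 blocks, and largest block 2, the block sizes (in nonincreasing order) are [2, 2, 1].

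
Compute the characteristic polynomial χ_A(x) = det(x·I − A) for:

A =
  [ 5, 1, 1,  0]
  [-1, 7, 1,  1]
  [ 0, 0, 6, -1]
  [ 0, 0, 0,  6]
x^4 - 24*x^3 + 216*x^2 - 864*x + 1296

Expanding det(x·I − A) (e.g. by cofactor expansion or by noting that A is similar to its Jordan form J, which has the same characteristic polynomial as A) gives
  χ_A(x) = x^4 - 24*x^3 + 216*x^2 - 864*x + 1296
which factors as (x - 6)^4. The eigenvalues (with algebraic multiplicities) are λ = 6 with multiplicity 4.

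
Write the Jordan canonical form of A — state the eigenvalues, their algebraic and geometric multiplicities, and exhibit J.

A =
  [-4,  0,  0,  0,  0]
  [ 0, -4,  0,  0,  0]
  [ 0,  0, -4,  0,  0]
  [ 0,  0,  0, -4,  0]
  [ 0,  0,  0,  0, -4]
J_1(-4) ⊕ J_1(-4) ⊕ J_1(-4) ⊕ J_1(-4) ⊕ J_1(-4)

The characteristic polynomial is
  det(x·I − A) = x^5 + 20*x^4 + 160*x^3 + 640*x^2 + 1280*x + 1024 = (x + 4)^5

Eigenvalues and multiplicities (the geometric multiplicity of λ is n − rank(A − λI), which equals the number of Jordan blocks for λ):
  λ = -4: algebraic multiplicity = 5, geometric multiplicity = 5

Determining the block sizes for each eigenvalue:
  λ = -4: gm = am = 5, so every block has size 1 → block sizes [1, 1, 1, 1, 1]

Assembling the blocks gives a Jordan form
J =
  [-4,  0,  0,  0,  0]
  [ 0, -4,  0,  0,  0]
  [ 0,  0, -4,  0,  0]
  [ 0,  0,  0, -4,  0]
  [ 0,  0,  0,  0, -4]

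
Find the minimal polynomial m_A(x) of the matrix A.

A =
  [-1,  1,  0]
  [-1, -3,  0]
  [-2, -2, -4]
x^3 + 8*x^2 + 20*x + 16

The characteristic polynomial is χ_A(x) = (x + 2)^2*(x + 4), so the eigenvalues are known. The minimal polynomial is
  m_A(x) = Π_λ (x − λ)^{k_λ}
where k_λ is the size of the *largest* Jordan block for λ (equivalently, the smallest k with (A − λI)^k v = 0 for every generalised eigenvector v of λ).

  λ = -4: largest Jordan block has size 1, contributing (x + 4)
  λ = -2: largest Jordan block has size 2, contributing (x + 2)^2

So m_A(x) = (x + 2)^2*(x + 4) = x^3 + 8*x^2 + 20*x + 16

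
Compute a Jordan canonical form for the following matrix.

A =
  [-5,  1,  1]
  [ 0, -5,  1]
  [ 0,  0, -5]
J_3(-5)

The characteristic polynomial is
  det(x·I − A) = x^3 + 15*x^2 + 75*x + 125 = (x + 5)^3

Eigenvalues and multiplicities (the geometric multiplicity of λ is n − rank(A − λI), which equals the number of Jordan blocks for λ):
  λ = -5: algebraic multiplicity = 3, geometric multiplicity = 1

Determining the block sizes for each eigenvalue:
  λ = -5: one block (gm = 1), so the single block has size am = 3 → block sizes [3]

Assembling the blocks gives a Jordan form
J =
  [-5,  1,  0]
  [ 0, -5,  1]
  [ 0,  0, -5]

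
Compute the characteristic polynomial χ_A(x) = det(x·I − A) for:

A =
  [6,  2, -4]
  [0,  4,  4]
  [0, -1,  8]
x^3 - 18*x^2 + 108*x - 216

Expanding det(x·I − A) (e.g. by cofactor expansion or by noting that A is similar to its Jordan form J, which has the same characteristic polynomial as A) gives
  χ_A(x) = x^3 - 18*x^2 + 108*x - 216
which factors as (x - 6)^3. The eigenvalues (with algebraic multiplicities) are λ = 6 with multiplicity 3.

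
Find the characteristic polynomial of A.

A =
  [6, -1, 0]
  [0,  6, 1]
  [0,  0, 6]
x^3 - 18*x^2 + 108*x - 216

Expanding det(x·I − A) (e.g. by cofactor expansion or by noting that A is similar to its Jordan form J, which has the same characteristic polynomial as A) gives
  χ_A(x) = x^3 - 18*x^2 + 108*x - 216
which factors as (x - 6)^3. The eigenvalues (with algebraic multiplicities) are λ = 6 with multiplicity 3.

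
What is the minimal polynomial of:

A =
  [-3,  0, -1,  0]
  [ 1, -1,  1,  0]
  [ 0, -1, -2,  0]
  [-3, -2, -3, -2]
x^3 + 6*x^2 + 12*x + 8

The characteristic polynomial is χ_A(x) = (x + 2)^4, so the eigenvalues are known. The minimal polynomial is
  m_A(x) = Π_λ (x − λ)^{k_λ}
where k_λ is the size of the *largest* Jordan block for λ (equivalently, the smallest k with (A − λI)^k v = 0 for every generalised eigenvector v of λ).

  λ = -2: largest Jordan block has size 3, contributing (x + 2)^3

So m_A(x) = (x + 2)^3 = x^3 + 6*x^2 + 12*x + 8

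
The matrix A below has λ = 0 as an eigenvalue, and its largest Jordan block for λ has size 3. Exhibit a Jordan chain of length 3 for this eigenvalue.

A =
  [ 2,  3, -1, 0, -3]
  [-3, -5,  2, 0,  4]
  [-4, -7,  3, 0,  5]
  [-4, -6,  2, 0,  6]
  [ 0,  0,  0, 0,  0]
A Jordan chain for λ = 0 of length 3:
v_1 = (-1, 1, 1, 2, 0)ᵀ
v_2 = (2, -3, -4, -4, 0)ᵀ
v_3 = (1, 0, 0, 0, 0)ᵀ

Let N = A − (0)·I. We want v_3 with N^3 v_3 = 0 but N^2 v_3 ≠ 0; then v_{j-1} := N · v_j for j = 3, …, 2.

Pick v_3 = (1, 0, 0, 0, 0)ᵀ.
Then v_2 = N · v_3 = (2, -3, -4, -4, 0)ᵀ.
Then v_1 = N · v_2 = (-1, 1, 1, 2, 0)ᵀ.

Sanity check: (A − (0)·I) v_1 = (0, 0, 0, 0, 0)ᵀ = 0. ✓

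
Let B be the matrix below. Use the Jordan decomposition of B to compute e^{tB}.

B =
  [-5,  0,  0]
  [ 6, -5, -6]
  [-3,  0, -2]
e^{tB} =
  [exp(-5*t), 0, 0]
  [2*exp(-2*t) - 2*exp(-5*t), exp(-5*t), -2*exp(-2*t) + 2*exp(-5*t)]
  [-exp(-2*t) + exp(-5*t), 0, exp(-2*t)]

Strategy: write B = P · J · P⁻¹ where J is a Jordan canonical form, so e^{tB} = P · e^{tJ} · P⁻¹, and e^{tJ} can be computed block-by-block.

B has Jordan form
J =
  [-5,  0,  0]
  [ 0, -5,  0]
  [ 0,  0, -2]
(up to reordering of blocks).

Per-block formulas:
  For a 1×1 block at λ = -5: exp(t · [-5]) = [e^(-5t)].
  For a 1×1 block at λ = -2: exp(t · [-2]) = [e^(-2t)].

After assembling e^{tJ} and conjugating by P, we get:

e^{tB} =
  [exp(-5*t), 0, 0]
  [2*exp(-2*t) - 2*exp(-5*t), exp(-5*t), -2*exp(-2*t) + 2*exp(-5*t)]
  [-exp(-2*t) + exp(-5*t), 0, exp(-2*t)]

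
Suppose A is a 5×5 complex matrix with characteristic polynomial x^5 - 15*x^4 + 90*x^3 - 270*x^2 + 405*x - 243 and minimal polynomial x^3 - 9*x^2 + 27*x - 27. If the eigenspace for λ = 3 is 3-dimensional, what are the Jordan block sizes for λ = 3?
Block sizes for λ = 3: [3, 1, 1]

Step 1 — from the characteristic polynomial, algebraic multiplicity of λ = 3 is 5. From dim ker(A − (3)·I) = 3, there are exactly 3 Jordan blocks for λ = 3.
Step 2 — from the minimal polynomial, the factor (x − 3)^3 tells us the largest block for λ = 3 has size 3.
Step 3 — with total size 5, 3 blocks, and largest block 3, the block sizes (in nonincreasing order) are [3, 1, 1].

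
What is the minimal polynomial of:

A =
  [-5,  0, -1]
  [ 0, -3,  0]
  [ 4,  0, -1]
x^2 + 6*x + 9

The characteristic polynomial is χ_A(x) = (x + 3)^3, so the eigenvalues are known. The minimal polynomial is
  m_A(x) = Π_λ (x − λ)^{k_λ}
where k_λ is the size of the *largest* Jordan block for λ (equivalently, the smallest k with (A − λI)^k v = 0 for every generalised eigenvector v of λ).

  λ = -3: largest Jordan block has size 2, contributing (x + 3)^2

So m_A(x) = (x + 3)^2 = x^2 + 6*x + 9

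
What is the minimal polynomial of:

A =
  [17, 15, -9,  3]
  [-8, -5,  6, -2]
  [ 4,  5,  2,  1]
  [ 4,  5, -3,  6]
x^2 - 10*x + 25

The characteristic polynomial is χ_A(x) = (x - 5)^4, so the eigenvalues are known. The minimal polynomial is
  m_A(x) = Π_λ (x − λ)^{k_λ}
where k_λ is the size of the *largest* Jordan block for λ (equivalently, the smallest k with (A − λI)^k v = 0 for every generalised eigenvector v of λ).

  λ = 5: largest Jordan block has size 2, contributing (x − 5)^2

So m_A(x) = (x - 5)^2 = x^2 - 10*x + 25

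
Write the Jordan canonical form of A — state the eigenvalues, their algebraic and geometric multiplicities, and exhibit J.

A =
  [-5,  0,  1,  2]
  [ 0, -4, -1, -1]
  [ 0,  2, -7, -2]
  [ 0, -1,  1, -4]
J_2(-5) ⊕ J_2(-5)

The characteristic polynomial is
  det(x·I − A) = x^4 + 20*x^3 + 150*x^2 + 500*x + 625 = (x + 5)^4

Eigenvalues and multiplicities (the geometric multiplicity of λ is n − rank(A − λI), which equals the number of Jordan blocks for λ):
  λ = -5: algebraic multiplicity = 4, geometric multiplicity = 2

Determining the block sizes for each eigenvalue:
  λ = -5: with am = 4 and gm = 2, the partition is not yet determined (e.g. several partitions of 4 into 2 parts exist). Let N = A − (-5)·I. Computing rank(N^1) = 2, rank(N^2) = 0; the number of blocks of size ≥ j is rank(N^{j−1}) − rank(N^j), giving [2, 2]. So we have 2 block(s) of size 2 → block sizes [2, 2]

Assembling the blocks gives a Jordan form
J =
  [-5,  1,  0,  0]
  [ 0, -5,  0,  0]
  [ 0,  0, -5,  1]
  [ 0,  0,  0, -5]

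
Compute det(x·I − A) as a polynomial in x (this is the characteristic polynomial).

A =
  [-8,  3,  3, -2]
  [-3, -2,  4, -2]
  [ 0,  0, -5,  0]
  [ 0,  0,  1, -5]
x^4 + 20*x^3 + 150*x^2 + 500*x + 625

Expanding det(x·I − A) (e.g. by cofactor expansion or by noting that A is similar to its Jordan form J, which has the same characteristic polynomial as A) gives
  χ_A(x) = x^4 + 20*x^3 + 150*x^2 + 500*x + 625
which factors as (x + 5)^4. The eigenvalues (with algebraic multiplicities) are λ = -5 with multiplicity 4.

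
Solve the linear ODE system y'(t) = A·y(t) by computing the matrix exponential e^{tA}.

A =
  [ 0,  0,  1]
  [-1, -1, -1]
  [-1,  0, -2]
e^{tA} =
  [t*exp(-t) + exp(-t), 0, t*exp(-t)]
  [-t*exp(-t), exp(-t), -t*exp(-t)]
  [-t*exp(-t), 0, -t*exp(-t) + exp(-t)]

Strategy: write A = P · J · P⁻¹ where J is a Jordan canonical form, so e^{tA} = P · e^{tJ} · P⁻¹, and e^{tJ} can be computed block-by-block.

A has Jordan form
J =
  [-1,  1,  0]
  [ 0, -1,  0]
  [ 0,  0, -1]
(up to reordering of blocks).

Per-block formulas:
  For a 2×2 Jordan block J_2(-1): exp(t · J_2(-1)) = e^(-1t)·(I + t·N), where N is the 2×2 nilpotent shift.
  For a 1×1 block at λ = -1: exp(t · [-1]) = [e^(-1t)].

After assembling e^{tJ} and conjugating by P, we get:

e^{tA} =
  [t*exp(-t) + exp(-t), 0, t*exp(-t)]
  [-t*exp(-t), exp(-t), -t*exp(-t)]
  [-t*exp(-t), 0, -t*exp(-t) + exp(-t)]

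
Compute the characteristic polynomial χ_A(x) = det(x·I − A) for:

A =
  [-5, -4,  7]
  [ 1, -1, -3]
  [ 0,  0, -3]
x^3 + 9*x^2 + 27*x + 27

Expanding det(x·I − A) (e.g. by cofactor expansion or by noting that A is similar to its Jordan form J, which has the same characteristic polynomial as A) gives
  χ_A(x) = x^3 + 9*x^2 + 27*x + 27
which factors as (x + 3)^3. The eigenvalues (with algebraic multiplicities) are λ = -3 with multiplicity 3.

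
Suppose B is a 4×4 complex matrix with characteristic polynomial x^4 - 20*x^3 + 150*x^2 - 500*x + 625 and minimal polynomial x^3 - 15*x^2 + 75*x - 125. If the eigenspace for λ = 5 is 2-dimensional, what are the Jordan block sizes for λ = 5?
Block sizes for λ = 5: [3, 1]

Step 1 — from the characteristic polynomial, algebraic multiplicity of λ = 5 is 4. From dim ker(B − (5)·I) = 2, there are exactly 2 Jordan blocks for λ = 5.
Step 2 — from the minimal polynomial, the factor (x − 5)^3 tells us the largest block for λ = 5 has size 3.
Step 3 — with total size 4, 2 blocks, and largest block 3, the block sizes (in nonincreasing order) are [3, 1].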